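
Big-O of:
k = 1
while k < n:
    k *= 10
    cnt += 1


Per nesting level: O(log n) = O(log n)
Complexity: O(log n)


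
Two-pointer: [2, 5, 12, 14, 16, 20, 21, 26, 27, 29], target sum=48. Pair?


Two pointers: lo=0, hi=9
Found pair: (21, 27) summing to 48


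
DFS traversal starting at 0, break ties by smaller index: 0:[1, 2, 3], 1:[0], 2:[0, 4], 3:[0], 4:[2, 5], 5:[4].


DFS stack-based: start with [0]
Visit order: [0, 1, 2, 4, 5, 3]


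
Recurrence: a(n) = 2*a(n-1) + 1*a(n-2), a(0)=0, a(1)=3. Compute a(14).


Build bottom-up:
...a(12)=41580, a(13)=100383, a(14)=2*100383+1*41580=242346


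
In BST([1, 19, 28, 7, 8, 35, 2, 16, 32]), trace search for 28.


BST root = 1
Search for 28: compare at each node
Path: [1, 19, 28]


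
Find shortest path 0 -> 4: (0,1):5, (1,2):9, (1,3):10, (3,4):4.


Dijkstra from 0:
Distances: {0: 0, 1: 5, 2: 14, 3: 15, 4: 19}
Shortest distance to 4 = 19, path = [0, 1, 3, 4]


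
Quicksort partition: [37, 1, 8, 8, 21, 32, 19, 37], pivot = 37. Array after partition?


Elements <= 37 go left of pivot.
Result: [37, 1, 8, 8, 21, 32, 19, 37], pivot at index 7


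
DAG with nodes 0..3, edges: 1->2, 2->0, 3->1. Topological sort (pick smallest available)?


Kahn's algorithm, process smallest node first
Order: [3, 1, 2, 0]


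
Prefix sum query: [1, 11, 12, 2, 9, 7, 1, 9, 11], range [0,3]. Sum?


Prefix sums: [0, 1, 12, 24, 26, 35, 42, 43, 52, 63]
Sum[0..3] = prefix[4] - prefix[0] = 26 - 0 = 26


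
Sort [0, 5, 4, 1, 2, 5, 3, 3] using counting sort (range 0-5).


Count array: [1, 1, 1, 2, 1, 2]
Reconstruct: [0, 1, 2, 3, 3, 4, 5, 5]


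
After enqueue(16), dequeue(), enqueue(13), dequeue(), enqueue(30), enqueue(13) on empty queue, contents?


enqueue(16) -> [16]
dequeue() returns 16 -> []
enqueue(13) -> [13]
dequeue() returns 13 -> []
enqueue(30) -> [30]
enqueue(13) -> [30, 13]
Final queue (front to back): [30, 13]


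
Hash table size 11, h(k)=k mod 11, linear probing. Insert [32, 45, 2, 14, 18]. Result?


Insertions: 32->slot 10; 45->slot 1; 2->slot 2; 14->slot 3; 18->slot 7
Table: [None, 45, 2, 14, None, None, None, 18, None, None, 32]


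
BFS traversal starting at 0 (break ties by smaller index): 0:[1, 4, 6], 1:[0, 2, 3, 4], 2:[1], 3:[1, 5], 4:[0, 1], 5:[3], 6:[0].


BFS queue: start with [0]
Visit order: [0, 1, 4, 6, 2, 3, 5]


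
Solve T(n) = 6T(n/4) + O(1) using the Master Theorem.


a=6, b=4, c=0. log_4(6)=1.292 > c=0. Case 1: O(n^log_b(a)) = O(n^1.292)
Complexity: O(n^1.292)


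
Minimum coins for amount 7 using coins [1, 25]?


dp[0]=0; dp[i]=1+min(dp[i-c] for c in coins)
...dp[2]=2, dp[3]=3, dp[4]=4, dp[5]=5, dp[6]=6, dp[7]=7
Minimum coins for 7 = 7


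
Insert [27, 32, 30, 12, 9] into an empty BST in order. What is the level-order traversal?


Root = 27; build tree by BST insertion.
Level-Order traversal: [27, 12, 32, 9, 30]


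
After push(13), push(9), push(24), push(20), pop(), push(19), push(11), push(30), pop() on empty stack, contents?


push(13) -> [13]
push(9) -> [13, 9]
push(24) -> [13, 9, 24]
push(20) -> [13, 9, 24, 20]
pop() returns 20 -> [13, 9, 24]
push(19) -> [13, 9, 24, 19]
push(11) -> [13, 9, 24, 19, 11]
push(30) -> [13, 9, 24, 19, 11, 30]
pop() returns 30 -> [13, 9, 24, 19, 11]
Final stack (bottom to top): [13, 9, 24, 19, 11]


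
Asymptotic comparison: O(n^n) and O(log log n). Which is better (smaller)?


double-logarithmic grows slower than n^n
O(log log n) is asymptotically smaller; O(n^n) grows faster


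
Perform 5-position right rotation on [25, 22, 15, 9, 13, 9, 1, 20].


Right rotate by 5: [9, 13, 9, 1, 20, 25, 22, 15]


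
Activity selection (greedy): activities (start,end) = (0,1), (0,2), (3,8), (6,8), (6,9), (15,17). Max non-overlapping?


Greedy: pick earliest-ending, then skip overlaps.
Selected (3 activities): [(0, 1), (3, 8), (15, 17)]


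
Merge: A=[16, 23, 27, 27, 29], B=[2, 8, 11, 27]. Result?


Compare heads, take smaller each step.
Merged: [2, 8, 11, 16, 23, 27, 27, 27, 29]


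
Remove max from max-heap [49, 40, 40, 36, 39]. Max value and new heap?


Max = 49
Replace root with last, heapify down
Resulting heap: [40, 39, 40, 36]


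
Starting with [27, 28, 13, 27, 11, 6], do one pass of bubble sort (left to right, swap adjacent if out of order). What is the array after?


After one pass: [27, 13, 27, 11, 6, 28]


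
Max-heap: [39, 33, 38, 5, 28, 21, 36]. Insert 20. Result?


Append 20: [39, 33, 38, 5, 28, 21, 36, 20]
Bubble up: swap idx 7(20) with idx 3(5)
Result: [39, 33, 38, 20, 28, 21, 36, 5]


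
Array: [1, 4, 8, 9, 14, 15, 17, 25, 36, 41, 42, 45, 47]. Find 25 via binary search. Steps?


Search for 25:
[0,12] mid=6 arr[6]=17
[7,12] mid=9 arr[9]=41
[7,8] mid=7 arr[7]=25
Total: 3 comparisons


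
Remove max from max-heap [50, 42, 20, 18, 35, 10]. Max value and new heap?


Max = 50
Replace root with last, heapify down
Resulting heap: [42, 35, 20, 18, 10]


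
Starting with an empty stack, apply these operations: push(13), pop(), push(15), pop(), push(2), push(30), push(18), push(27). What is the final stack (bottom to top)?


push(13) -> [13]
pop() returns 13 -> []
push(15) -> [15]
pop() returns 15 -> []
push(2) -> [2]
push(30) -> [2, 30]
push(18) -> [2, 30, 18]
push(27) -> [2, 30, 18, 27]
Final stack (bottom to top): [2, 30, 18, 27]


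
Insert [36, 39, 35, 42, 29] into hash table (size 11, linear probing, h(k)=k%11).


Insertions: 36->slot 3; 39->slot 6; 35->slot 2; 42->slot 9; 29->slot 7
Table: [None, None, 35, 36, None, None, 39, 29, None, 42, None]


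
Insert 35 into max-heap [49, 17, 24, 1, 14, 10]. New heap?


Append 35: [49, 17, 24, 1, 14, 10, 35]
Bubble up: swap idx 6(35) with idx 2(24)
Result: [49, 17, 35, 1, 14, 10, 24]


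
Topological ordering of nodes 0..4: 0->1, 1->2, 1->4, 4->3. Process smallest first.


Kahn's algorithm, process smallest node first
Order: [0, 1, 2, 4, 3]


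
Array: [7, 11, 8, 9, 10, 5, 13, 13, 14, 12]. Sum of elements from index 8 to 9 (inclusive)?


Prefix sums: [0, 7, 18, 26, 35, 45, 50, 63, 76, 90, 102]
Sum[8..9] = prefix[10] - prefix[8] = 102 - 76 = 26


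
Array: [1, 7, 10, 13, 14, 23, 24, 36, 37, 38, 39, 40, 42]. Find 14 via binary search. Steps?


Search for 14:
[0,12] mid=6 arr[6]=24
[0,5] mid=2 arr[2]=10
[3,5] mid=4 arr[4]=14
Total: 3 comparisons


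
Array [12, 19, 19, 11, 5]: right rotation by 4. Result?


Right rotate by 4: [19, 19, 11, 5, 12]


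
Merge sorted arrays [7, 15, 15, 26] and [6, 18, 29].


Compare heads, take smaller each step.
Merged: [6, 7, 15, 15, 18, 26, 29]


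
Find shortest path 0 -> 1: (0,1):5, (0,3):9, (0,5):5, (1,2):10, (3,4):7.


Dijkstra from 0:
Distances: {0: 0, 1: 5, 2: 15, 3: 9, 4: 16, 5: 5}
Shortest distance to 1 = 5, path = [0, 1]


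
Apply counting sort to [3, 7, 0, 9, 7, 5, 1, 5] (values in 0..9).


Count array: [1, 1, 0, 1, 0, 2, 0, 2, 0, 1]
Reconstruct: [0, 1, 3, 5, 5, 7, 7, 9]


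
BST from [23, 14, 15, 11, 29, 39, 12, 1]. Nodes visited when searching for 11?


BST root = 23
Search for 11: compare at each node
Path: [23, 14, 11]


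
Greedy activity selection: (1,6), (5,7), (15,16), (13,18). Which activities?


Greedy: pick earliest-ending, then skip overlaps.
Selected (2 activities): [(1, 6), (15, 16)]


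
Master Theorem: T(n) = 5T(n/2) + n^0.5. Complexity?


a=5, b=2, c=0.5. log_2(5)=2.322 > c=0.5. Case 1: O(n^log_b(a)) = O(n^2.322)
Complexity: O(n^2.322)


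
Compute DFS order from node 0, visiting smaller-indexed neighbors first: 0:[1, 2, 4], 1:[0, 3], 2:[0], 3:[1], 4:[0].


DFS stack-based: start with [0]
Visit order: [0, 1, 3, 2, 4]


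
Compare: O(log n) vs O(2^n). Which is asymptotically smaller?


logarithmic grows slower than exponential
O(log n) is asymptotically smaller; O(2^n) grows faster


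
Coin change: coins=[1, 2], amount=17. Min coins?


dp[0]=0; dp[i]=1+min(dp[i-c] for c in coins)
...dp[12]=6, dp[13]=7, dp[14]=7, dp[15]=8, dp[16]=8, dp[17]=9
Minimum coins for 17 = 9


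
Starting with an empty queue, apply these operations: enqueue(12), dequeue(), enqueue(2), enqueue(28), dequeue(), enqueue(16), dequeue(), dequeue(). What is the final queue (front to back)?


enqueue(12) -> [12]
dequeue() returns 12 -> []
enqueue(2) -> [2]
enqueue(28) -> [2, 28]
dequeue() returns 2 -> [28]
enqueue(16) -> [28, 16]
dequeue() returns 28 -> [16]
dequeue() returns 16 -> []
Final queue (front to back): []


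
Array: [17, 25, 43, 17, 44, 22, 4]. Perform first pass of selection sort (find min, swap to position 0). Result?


After one pass: [4, 25, 43, 17, 44, 22, 17]


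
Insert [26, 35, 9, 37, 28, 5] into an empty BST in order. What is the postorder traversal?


Root = 26; build tree by BST insertion.
Postorder traversal: [5, 9, 28, 37, 35, 26]


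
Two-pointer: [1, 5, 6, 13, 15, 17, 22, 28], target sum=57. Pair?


Two pointers: lo=0, hi=7
No pair sums to 57


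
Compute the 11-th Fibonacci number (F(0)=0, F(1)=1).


F(n)=F(n-1)+F(n-2)
...F(9)=34, F(10)=55, F(11)=89


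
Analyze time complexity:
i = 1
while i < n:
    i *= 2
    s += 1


Per nesting level: O(log n) = O(log n)
Complexity: O(log n)


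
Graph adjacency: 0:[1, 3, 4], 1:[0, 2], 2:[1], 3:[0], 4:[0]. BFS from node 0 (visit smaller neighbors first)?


BFS queue: start with [0]
Visit order: [0, 1, 3, 4, 2]


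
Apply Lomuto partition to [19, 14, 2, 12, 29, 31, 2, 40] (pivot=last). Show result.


Elements <= 40 go left of pivot.
Result: [19, 14, 2, 12, 29, 31, 2, 40], pivot at index 7


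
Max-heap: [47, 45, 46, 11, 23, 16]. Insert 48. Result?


Append 48: [47, 45, 46, 11, 23, 16, 48]
Bubble up: swap idx 6(48) with idx 2(46); swap idx 2(48) with idx 0(47)
Result: [48, 45, 47, 11, 23, 16, 46]


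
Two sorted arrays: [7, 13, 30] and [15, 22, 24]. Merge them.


Compare heads, take smaller each step.
Merged: [7, 13, 15, 22, 24, 30]


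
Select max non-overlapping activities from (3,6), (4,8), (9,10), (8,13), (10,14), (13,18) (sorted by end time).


Greedy: pick earliest-ending, then skip overlaps.
Selected (3 activities): [(3, 6), (9, 10), (10, 14)]


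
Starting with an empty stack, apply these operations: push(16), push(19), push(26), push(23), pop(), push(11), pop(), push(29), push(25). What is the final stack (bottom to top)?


push(16) -> [16]
push(19) -> [16, 19]
push(26) -> [16, 19, 26]
push(23) -> [16, 19, 26, 23]
pop() returns 23 -> [16, 19, 26]
push(11) -> [16, 19, 26, 11]
pop() returns 11 -> [16, 19, 26]
push(29) -> [16, 19, 26, 29]
push(25) -> [16, 19, 26, 29, 25]
Final stack (bottom to top): [16, 19, 26, 29, 25]


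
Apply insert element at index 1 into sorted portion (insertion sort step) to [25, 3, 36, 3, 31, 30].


After one pass: [3, 25, 36, 3, 31, 30]


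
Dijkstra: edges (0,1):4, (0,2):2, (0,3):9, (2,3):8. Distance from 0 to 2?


Dijkstra from 0:
Distances: {0: 0, 1: 4, 2: 2, 3: 9}
Shortest distance to 2 = 2, path = [0, 2]


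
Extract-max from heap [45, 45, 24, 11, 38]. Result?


Max = 45
Replace root with last, heapify down
Resulting heap: [45, 38, 24, 11]


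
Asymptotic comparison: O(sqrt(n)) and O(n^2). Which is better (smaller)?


sublinear grows slower than quadratic
O(sqrt(n)) is asymptotically smaller; O(n^2) grows faster


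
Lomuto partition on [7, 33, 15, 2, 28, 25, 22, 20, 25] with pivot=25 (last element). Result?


Elements <= 25 go left of pivot.
Result: [7, 15, 2, 25, 22, 20, 25, 33, 28], pivot at index 6


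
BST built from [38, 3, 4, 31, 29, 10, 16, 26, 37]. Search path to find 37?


BST root = 38
Search for 37: compare at each node
Path: [38, 3, 4, 31, 37]


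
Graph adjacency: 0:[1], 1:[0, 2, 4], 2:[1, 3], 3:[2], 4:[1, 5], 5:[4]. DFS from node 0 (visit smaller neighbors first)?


DFS stack-based: start with [0]
Visit order: [0, 1, 2, 3, 4, 5]


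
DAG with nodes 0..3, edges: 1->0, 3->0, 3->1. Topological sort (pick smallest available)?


Kahn's algorithm, process smallest node first
Order: [2, 3, 1, 0]


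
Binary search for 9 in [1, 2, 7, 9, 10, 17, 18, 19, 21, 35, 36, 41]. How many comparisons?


Search for 9:
[0,11] mid=5 arr[5]=17
[0,4] mid=2 arr[2]=7
[3,4] mid=3 arr[3]=9
Total: 3 comparisons


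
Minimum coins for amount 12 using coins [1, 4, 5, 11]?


dp[0]=0; dp[i]=1+min(dp[i-c] for c in coins)
...dp[7]=3, dp[8]=2, dp[9]=2, dp[10]=2, dp[11]=1, dp[12]=2
Minimum coins for 12 = 2


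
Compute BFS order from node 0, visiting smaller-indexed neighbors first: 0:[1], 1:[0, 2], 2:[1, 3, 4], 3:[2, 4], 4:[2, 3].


BFS queue: start with [0]
Visit order: [0, 1, 2, 3, 4]


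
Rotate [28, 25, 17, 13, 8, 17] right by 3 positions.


Right rotate by 3: [13, 8, 17, 28, 25, 17]


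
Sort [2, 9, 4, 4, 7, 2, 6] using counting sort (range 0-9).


Count array: [0, 0, 2, 0, 2, 0, 1, 1, 0, 1]
Reconstruct: [2, 2, 4, 4, 6, 7, 9]


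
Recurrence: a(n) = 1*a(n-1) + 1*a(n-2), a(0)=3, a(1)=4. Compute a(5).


Build bottom-up:
...a(3)=11, a(4)=18, a(5)=1*18+1*11=29


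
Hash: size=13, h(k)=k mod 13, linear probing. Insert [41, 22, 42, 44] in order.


Insertions: 41->slot 2; 22->slot 9; 42->slot 3; 44->slot 5
Table: [None, None, 41, 42, None, 44, None, None, None, 22, None, None, None]


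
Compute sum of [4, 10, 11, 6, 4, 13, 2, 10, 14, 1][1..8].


Prefix sums: [0, 4, 14, 25, 31, 35, 48, 50, 60, 74, 75]
Sum[1..8] = prefix[9] - prefix[1] = 74 - 4 = 70


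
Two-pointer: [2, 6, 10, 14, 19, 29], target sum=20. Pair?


Two pointers: lo=0, hi=5
Found pair: (6, 14) summing to 20


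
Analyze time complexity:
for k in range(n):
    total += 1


Per nesting level: O(n) = O(n)
Complexity: O(n)


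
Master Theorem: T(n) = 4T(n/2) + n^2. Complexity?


a=4, b=2, c=2. log_2(4)=2 = c=2. Case 2: O(n^c log n) = O(n^2 log n)
Complexity: O(n^2 log n)


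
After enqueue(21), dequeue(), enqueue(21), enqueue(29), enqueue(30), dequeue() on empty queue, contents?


enqueue(21) -> [21]
dequeue() returns 21 -> []
enqueue(21) -> [21]
enqueue(29) -> [21, 29]
enqueue(30) -> [21, 29, 30]
dequeue() returns 21 -> [29, 30]
Final queue (front to back): [29, 30]


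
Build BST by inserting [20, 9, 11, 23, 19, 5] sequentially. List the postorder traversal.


Root = 20; build tree by BST insertion.
Postorder traversal: [5, 19, 11, 9, 23, 20]


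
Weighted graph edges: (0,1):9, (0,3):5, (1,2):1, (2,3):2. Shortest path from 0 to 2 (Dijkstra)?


Dijkstra from 0:
Distances: {0: 0, 1: 8, 2: 7, 3: 5}
Shortest distance to 2 = 7, path = [0, 3, 2]


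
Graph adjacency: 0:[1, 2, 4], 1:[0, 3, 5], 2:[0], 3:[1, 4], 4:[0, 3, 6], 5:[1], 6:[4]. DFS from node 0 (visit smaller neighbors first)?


DFS stack-based: start with [0]
Visit order: [0, 1, 3, 4, 6, 5, 2]


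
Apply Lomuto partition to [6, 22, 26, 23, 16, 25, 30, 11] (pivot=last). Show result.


Elements <= 11 go left of pivot.
Result: [6, 11, 26, 23, 16, 25, 30, 22], pivot at index 1


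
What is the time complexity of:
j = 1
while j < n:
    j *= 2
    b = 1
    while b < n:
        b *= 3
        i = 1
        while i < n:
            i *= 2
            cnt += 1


Per nesting level: O(log n) * O(log n) * O(log n) = O((log n)^3)
Complexity: O((log n)^3)


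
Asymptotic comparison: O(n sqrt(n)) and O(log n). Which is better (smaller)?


logarithmic grows slower than n^1.5
O(log n) is asymptotically smaller; O(n sqrt(n)) grows faster


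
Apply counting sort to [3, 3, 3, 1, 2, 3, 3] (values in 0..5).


Count array: [0, 1, 1, 5, 0, 0]
Reconstruct: [1, 2, 3, 3, 3, 3, 3]


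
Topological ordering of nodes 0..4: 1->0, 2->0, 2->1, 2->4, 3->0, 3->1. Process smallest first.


Kahn's algorithm, process smallest node first
Order: [2, 3, 1, 0, 4]


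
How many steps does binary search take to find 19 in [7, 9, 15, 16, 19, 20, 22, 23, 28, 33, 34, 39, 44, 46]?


Search for 19:
[0,13] mid=6 arr[6]=22
[0,5] mid=2 arr[2]=15
[3,5] mid=4 arr[4]=19
Total: 3 comparisons


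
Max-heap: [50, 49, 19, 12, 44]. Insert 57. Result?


Append 57: [50, 49, 19, 12, 44, 57]
Bubble up: swap idx 5(57) with idx 2(19); swap idx 2(57) with idx 0(50)
Result: [57, 49, 50, 12, 44, 19]


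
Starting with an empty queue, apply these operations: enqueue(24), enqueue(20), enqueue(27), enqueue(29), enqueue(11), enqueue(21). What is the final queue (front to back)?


enqueue(24) -> [24]
enqueue(20) -> [24, 20]
enqueue(27) -> [24, 20, 27]
enqueue(29) -> [24, 20, 27, 29]
enqueue(11) -> [24, 20, 27, 29, 11]
enqueue(21) -> [24, 20, 27, 29, 11, 21]
Final queue (front to back): [24, 20, 27, 29, 11, 21]


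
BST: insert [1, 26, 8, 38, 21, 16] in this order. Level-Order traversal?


Root = 1; build tree by BST insertion.
Level-Order traversal: [1, 26, 8, 38, 21, 16]


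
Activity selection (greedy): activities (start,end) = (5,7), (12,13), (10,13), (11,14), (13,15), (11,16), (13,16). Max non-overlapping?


Greedy: pick earliest-ending, then skip overlaps.
Selected (3 activities): [(5, 7), (12, 13), (13, 15)]


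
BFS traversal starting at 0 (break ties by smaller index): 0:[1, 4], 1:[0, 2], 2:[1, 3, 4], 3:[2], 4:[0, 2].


BFS queue: start with [0]
Visit order: [0, 1, 4, 2, 3]


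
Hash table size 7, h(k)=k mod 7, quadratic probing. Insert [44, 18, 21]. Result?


Insertions: 44->slot 2; 18->slot 4; 21->slot 0
Table: [21, None, 44, None, 18, None, None]


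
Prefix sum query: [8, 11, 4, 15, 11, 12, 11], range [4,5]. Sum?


Prefix sums: [0, 8, 19, 23, 38, 49, 61, 72]
Sum[4..5] = prefix[6] - prefix[4] = 61 - 38 = 23


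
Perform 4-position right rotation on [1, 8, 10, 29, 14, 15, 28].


Right rotate by 4: [29, 14, 15, 28, 1, 8, 10]


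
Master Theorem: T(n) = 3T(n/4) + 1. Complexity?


a=3, b=4, c=0. log_4(3)=0.792 > c=0. Case 1: O(n^log_b(a)) = O(n^0.792)
Complexity: O(n^0.792)


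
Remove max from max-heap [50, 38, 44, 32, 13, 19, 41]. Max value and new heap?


Max = 50
Replace root with last, heapify down
Resulting heap: [44, 38, 41, 32, 13, 19]


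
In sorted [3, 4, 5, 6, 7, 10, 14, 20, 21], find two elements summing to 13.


Two pointers: lo=0, hi=8
Found pair: (3, 10) summing to 13


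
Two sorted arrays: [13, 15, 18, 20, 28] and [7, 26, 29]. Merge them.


Compare heads, take smaller each step.
Merged: [7, 13, 15, 18, 20, 26, 28, 29]


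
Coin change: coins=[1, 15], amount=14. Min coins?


dp[0]=0; dp[i]=1+min(dp[i-c] for c in coins)
...dp[9]=9, dp[10]=10, dp[11]=11, dp[12]=12, dp[13]=13, dp[14]=14
Minimum coins for 14 = 14


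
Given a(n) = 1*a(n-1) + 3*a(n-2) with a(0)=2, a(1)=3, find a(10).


Build bottom-up:
...a(8)=1233, a(9)=2826, a(10)=1*2826+3*1233=6525


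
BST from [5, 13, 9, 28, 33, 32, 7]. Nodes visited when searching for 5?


BST root = 5
Search for 5: compare at each node
Path: [5]


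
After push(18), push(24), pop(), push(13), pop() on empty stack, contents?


push(18) -> [18]
push(24) -> [18, 24]
pop() returns 24 -> [18]
push(13) -> [18, 13]
pop() returns 13 -> [18]
Final stack (bottom to top): [18]


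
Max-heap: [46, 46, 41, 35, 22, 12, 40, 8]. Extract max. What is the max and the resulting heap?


Max = 46
Replace root with last, heapify down
Resulting heap: [46, 35, 41, 8, 22, 12, 40]


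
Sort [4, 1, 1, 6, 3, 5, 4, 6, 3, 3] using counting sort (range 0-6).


Count array: [0, 2, 0, 3, 2, 1, 2]
Reconstruct: [1, 1, 3, 3, 3, 4, 4, 5, 6, 6]


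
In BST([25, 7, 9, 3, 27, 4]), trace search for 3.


BST root = 25
Search for 3: compare at each node
Path: [25, 7, 3]


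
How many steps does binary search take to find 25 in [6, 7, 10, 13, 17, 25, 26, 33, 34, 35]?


Search for 25:
[0,9] mid=4 arr[4]=17
[5,9] mid=7 arr[7]=33
[5,6] mid=5 arr[5]=25
Total: 3 comparisons


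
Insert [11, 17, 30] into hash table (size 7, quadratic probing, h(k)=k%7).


Insertions: 11->slot 4; 17->slot 3; 30->slot 2
Table: [None, None, 30, 17, 11, None, None]


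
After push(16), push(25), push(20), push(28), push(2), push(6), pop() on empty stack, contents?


push(16) -> [16]
push(25) -> [16, 25]
push(20) -> [16, 25, 20]
push(28) -> [16, 25, 20, 28]
push(2) -> [16, 25, 20, 28, 2]
push(6) -> [16, 25, 20, 28, 2, 6]
pop() returns 6 -> [16, 25, 20, 28, 2]
Final stack (bottom to top): [16, 25, 20, 28, 2]


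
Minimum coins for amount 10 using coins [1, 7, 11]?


dp[0]=0; dp[i]=1+min(dp[i-c] for c in coins)
...dp[5]=5, dp[6]=6, dp[7]=1, dp[8]=2, dp[9]=3, dp[10]=4
Minimum coins for 10 = 4


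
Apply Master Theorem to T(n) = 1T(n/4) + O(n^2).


a=1, b=4, c=2. log_4(1)=0 < c=2. Case 3: O(n^c) = O(n^2)
Complexity: O(n^2)


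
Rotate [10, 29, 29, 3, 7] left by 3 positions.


Left rotate by 3: [3, 7, 10, 29, 29]


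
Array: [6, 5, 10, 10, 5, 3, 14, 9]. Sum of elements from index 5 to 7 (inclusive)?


Prefix sums: [0, 6, 11, 21, 31, 36, 39, 53, 62]
Sum[5..7] = prefix[8] - prefix[5] = 62 - 36 = 26


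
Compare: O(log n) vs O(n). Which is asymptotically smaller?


logarithmic grows slower than linear
O(log n) is asymptotically smaller; O(n) grows faster


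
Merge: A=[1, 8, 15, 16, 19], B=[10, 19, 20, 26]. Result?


Compare heads, take smaller each step.
Merged: [1, 8, 10, 15, 16, 19, 19, 20, 26]


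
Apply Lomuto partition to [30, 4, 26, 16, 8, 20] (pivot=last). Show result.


Elements <= 20 go left of pivot.
Result: [4, 16, 8, 20, 26, 30], pivot at index 3


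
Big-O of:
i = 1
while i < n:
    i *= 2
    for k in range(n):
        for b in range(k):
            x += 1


Per nesting level: O(log n) * O(n) * O(n) [triangular over k] = O(n^2 log n)
Complexity: O(n^2 log n)


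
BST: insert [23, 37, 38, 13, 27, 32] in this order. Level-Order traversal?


Root = 23; build tree by BST insertion.
Level-Order traversal: [23, 13, 37, 27, 38, 32]


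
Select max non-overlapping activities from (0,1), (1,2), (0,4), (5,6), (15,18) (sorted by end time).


Greedy: pick earliest-ending, then skip overlaps.
Selected (4 activities): [(0, 1), (1, 2), (5, 6), (15, 18)]


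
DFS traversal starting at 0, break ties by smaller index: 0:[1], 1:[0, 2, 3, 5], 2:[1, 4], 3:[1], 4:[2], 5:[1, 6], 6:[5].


DFS stack-based: start with [0]
Visit order: [0, 1, 2, 4, 3, 5, 6]


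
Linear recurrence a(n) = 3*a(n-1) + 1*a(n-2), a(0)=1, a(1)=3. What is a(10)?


Build bottom-up:
...a(8)=12970, a(9)=42837, a(10)=3*42837+1*12970=141481


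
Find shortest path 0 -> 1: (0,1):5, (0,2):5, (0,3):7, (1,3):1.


Dijkstra from 0:
Distances: {0: 0, 1: 5, 2: 5, 3: 6}
Shortest distance to 1 = 5, path = [0, 1]


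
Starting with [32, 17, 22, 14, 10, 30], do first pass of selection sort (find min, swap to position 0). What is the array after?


After one pass: [10, 17, 22, 14, 32, 30]


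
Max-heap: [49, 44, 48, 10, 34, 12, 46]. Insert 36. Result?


Append 36: [49, 44, 48, 10, 34, 12, 46, 36]
Bubble up: swap idx 7(36) with idx 3(10)
Result: [49, 44, 48, 36, 34, 12, 46, 10]


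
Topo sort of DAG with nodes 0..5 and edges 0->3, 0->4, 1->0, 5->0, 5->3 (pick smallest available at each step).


Kahn's algorithm, process smallest node first
Order: [1, 2, 5, 0, 3, 4]


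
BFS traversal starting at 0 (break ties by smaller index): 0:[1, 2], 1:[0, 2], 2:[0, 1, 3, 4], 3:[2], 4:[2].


BFS queue: start with [0]
Visit order: [0, 1, 2, 3, 4]


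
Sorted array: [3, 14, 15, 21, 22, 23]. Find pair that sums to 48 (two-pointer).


Two pointers: lo=0, hi=5
No pair sums to 48


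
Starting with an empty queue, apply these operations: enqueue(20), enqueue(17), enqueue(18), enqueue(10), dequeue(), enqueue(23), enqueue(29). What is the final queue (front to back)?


enqueue(20) -> [20]
enqueue(17) -> [20, 17]
enqueue(18) -> [20, 17, 18]
enqueue(10) -> [20, 17, 18, 10]
dequeue() returns 20 -> [17, 18, 10]
enqueue(23) -> [17, 18, 10, 23]
enqueue(29) -> [17, 18, 10, 23, 29]
Final queue (front to back): [17, 18, 10, 23, 29]


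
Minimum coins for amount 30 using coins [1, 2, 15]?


dp[0]=0; dp[i]=1+min(dp[i-c] for c in coins)
...dp[25]=6, dp[26]=7, dp[27]=7, dp[28]=8, dp[29]=8, dp[30]=2
Minimum coins for 30 = 2


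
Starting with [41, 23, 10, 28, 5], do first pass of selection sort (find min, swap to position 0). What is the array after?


After one pass: [5, 23, 10, 28, 41]


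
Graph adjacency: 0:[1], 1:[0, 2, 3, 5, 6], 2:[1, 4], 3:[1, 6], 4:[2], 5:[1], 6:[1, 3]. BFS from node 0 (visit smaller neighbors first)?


BFS queue: start with [0]
Visit order: [0, 1, 2, 3, 5, 6, 4]


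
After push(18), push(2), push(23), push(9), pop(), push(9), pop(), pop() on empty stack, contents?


push(18) -> [18]
push(2) -> [18, 2]
push(23) -> [18, 2, 23]
push(9) -> [18, 2, 23, 9]
pop() returns 9 -> [18, 2, 23]
push(9) -> [18, 2, 23, 9]
pop() returns 9 -> [18, 2, 23]
pop() returns 23 -> [18, 2]
Final stack (bottom to top): [18, 2]


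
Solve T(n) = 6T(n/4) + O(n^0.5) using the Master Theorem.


a=6, b=4, c=0.5. log_4(6)=1.292 > c=0.5. Case 1: O(n^log_b(a)) = O(n^1.292)
Complexity: O(n^1.292)


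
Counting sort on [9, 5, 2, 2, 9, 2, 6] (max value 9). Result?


Count array: [0, 0, 3, 0, 0, 1, 1, 0, 0, 2]
Reconstruct: [2, 2, 2, 5, 6, 9, 9]


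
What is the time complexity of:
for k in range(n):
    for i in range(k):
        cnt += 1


Per nesting level: O(n) * O(n) [triangular over k] = O(n^2)
Complexity: O(n^2)


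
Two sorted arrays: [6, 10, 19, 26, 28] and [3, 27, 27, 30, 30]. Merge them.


Compare heads, take smaller each step.
Merged: [3, 6, 10, 19, 26, 27, 27, 28, 30, 30]


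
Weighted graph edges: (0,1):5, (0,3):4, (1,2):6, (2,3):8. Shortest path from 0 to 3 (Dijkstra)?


Dijkstra from 0:
Distances: {0: 0, 1: 5, 2: 11, 3: 4}
Shortest distance to 3 = 4, path = [0, 3]


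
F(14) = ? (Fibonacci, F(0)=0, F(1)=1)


F(n)=F(n-1)+F(n-2)
...F(12)=144, F(13)=233, F(14)=377


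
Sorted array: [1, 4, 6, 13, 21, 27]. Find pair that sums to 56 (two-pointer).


Two pointers: lo=0, hi=5
No pair sums to 56


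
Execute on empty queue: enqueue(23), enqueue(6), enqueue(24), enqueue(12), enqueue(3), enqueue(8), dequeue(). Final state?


enqueue(23) -> [23]
enqueue(6) -> [23, 6]
enqueue(24) -> [23, 6, 24]
enqueue(12) -> [23, 6, 24, 12]
enqueue(3) -> [23, 6, 24, 12, 3]
enqueue(8) -> [23, 6, 24, 12, 3, 8]
dequeue() returns 23 -> [6, 24, 12, 3, 8]
Final queue (front to back): [6, 24, 12, 3, 8]


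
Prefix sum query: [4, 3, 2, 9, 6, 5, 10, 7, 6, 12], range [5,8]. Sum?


Prefix sums: [0, 4, 7, 9, 18, 24, 29, 39, 46, 52, 64]
Sum[5..8] = prefix[9] - prefix[5] = 52 - 24 = 28


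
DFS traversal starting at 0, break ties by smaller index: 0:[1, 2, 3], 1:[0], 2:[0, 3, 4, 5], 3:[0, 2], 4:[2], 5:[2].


DFS stack-based: start with [0]
Visit order: [0, 1, 2, 3, 4, 5]


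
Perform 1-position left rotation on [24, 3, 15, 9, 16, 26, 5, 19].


Left rotate by 1: [3, 15, 9, 16, 26, 5, 19, 24]


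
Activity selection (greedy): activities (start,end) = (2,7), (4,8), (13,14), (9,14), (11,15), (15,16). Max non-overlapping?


Greedy: pick earliest-ending, then skip overlaps.
Selected (3 activities): [(2, 7), (13, 14), (15, 16)]


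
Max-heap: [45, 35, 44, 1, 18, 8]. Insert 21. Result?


Append 21: [45, 35, 44, 1, 18, 8, 21]
Bubble up: no swaps needed
Result: [45, 35, 44, 1, 18, 8, 21]


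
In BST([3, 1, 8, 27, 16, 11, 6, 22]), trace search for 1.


BST root = 3
Search for 1: compare at each node
Path: [3, 1]


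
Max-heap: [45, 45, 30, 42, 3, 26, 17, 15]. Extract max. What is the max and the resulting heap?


Max = 45
Replace root with last, heapify down
Resulting heap: [45, 42, 30, 15, 3, 26, 17]


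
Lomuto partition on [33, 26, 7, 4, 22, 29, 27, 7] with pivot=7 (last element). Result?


Elements <= 7 go left of pivot.
Result: [7, 4, 7, 26, 22, 29, 27, 33], pivot at index 2


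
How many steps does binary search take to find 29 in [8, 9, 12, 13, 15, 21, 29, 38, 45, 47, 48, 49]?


Search for 29:
[0,11] mid=5 arr[5]=21
[6,11] mid=8 arr[8]=45
[6,7] mid=6 arr[6]=29
Total: 3 comparisons


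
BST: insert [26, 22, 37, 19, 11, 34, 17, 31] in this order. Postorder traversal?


Root = 26; build tree by BST insertion.
Postorder traversal: [17, 11, 19, 22, 31, 34, 37, 26]


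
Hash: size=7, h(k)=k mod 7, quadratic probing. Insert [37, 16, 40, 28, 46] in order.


Insertions: 37->slot 2; 16->slot 3; 40->slot 5; 28->slot 0; 46->slot 4
Table: [28, None, 37, 16, 46, 40, None]


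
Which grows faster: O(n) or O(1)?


constant grows slower than linear
O(1) is asymptotically smaller; O(n) grows faster


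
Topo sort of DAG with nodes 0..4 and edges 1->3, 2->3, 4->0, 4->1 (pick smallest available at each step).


Kahn's algorithm, process smallest node first
Order: [2, 4, 0, 1, 3]


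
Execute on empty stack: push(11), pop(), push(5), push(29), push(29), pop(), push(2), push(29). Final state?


push(11) -> [11]
pop() returns 11 -> []
push(5) -> [5]
push(29) -> [5, 29]
push(29) -> [5, 29, 29]
pop() returns 29 -> [5, 29]
push(2) -> [5, 29, 2]
push(29) -> [5, 29, 2, 29]
Final stack (bottom to top): [5, 29, 2, 29]


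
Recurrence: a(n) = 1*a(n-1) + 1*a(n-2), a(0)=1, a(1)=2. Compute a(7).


Build bottom-up:
...a(5)=13, a(6)=21, a(7)=1*21+1*13=34


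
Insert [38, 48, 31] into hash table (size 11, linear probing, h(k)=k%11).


Insertions: 38->slot 5; 48->slot 4; 31->slot 9
Table: [None, None, None, None, 48, 38, None, None, None, 31, None]


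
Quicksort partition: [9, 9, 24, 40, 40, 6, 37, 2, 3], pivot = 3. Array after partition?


Elements <= 3 go left of pivot.
Result: [2, 3, 24, 40, 40, 6, 37, 9, 9], pivot at index 1


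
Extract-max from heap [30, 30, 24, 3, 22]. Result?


Max = 30
Replace root with last, heapify down
Resulting heap: [30, 22, 24, 3]


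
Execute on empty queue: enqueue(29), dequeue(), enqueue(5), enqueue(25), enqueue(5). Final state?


enqueue(29) -> [29]
dequeue() returns 29 -> []
enqueue(5) -> [5]
enqueue(25) -> [5, 25]
enqueue(5) -> [5, 25, 5]
Final queue (front to back): [5, 25, 5]


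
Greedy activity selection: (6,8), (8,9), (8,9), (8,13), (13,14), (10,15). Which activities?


Greedy: pick earliest-ending, then skip overlaps.
Selected (3 activities): [(6, 8), (8, 9), (13, 14)]


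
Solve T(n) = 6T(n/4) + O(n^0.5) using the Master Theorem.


a=6, b=4, c=0.5. log_4(6)=1.292 > c=0.5. Case 1: O(n^log_b(a)) = O(n^1.292)
Complexity: O(n^1.292)


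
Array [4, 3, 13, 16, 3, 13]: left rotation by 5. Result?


Left rotate by 5: [13, 4, 3, 13, 16, 3]


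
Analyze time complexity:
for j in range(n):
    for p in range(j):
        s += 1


Per nesting level: O(n) * O(n) [triangular over j] = O(n^2)
Complexity: O(n^2)


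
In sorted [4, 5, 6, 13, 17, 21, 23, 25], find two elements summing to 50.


Two pointers: lo=0, hi=7
No pair sums to 50


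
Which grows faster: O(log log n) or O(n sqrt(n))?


double-logarithmic grows slower than n^1.5
O(log log n) is asymptotically smaller; O(n sqrt(n)) grows faster


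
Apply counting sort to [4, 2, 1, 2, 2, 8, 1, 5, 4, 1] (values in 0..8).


Count array: [0, 3, 3, 0, 2, 1, 0, 0, 1]
Reconstruct: [1, 1, 1, 2, 2, 2, 4, 4, 5, 8]


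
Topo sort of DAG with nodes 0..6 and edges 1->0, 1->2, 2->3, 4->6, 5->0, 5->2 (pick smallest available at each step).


Kahn's algorithm, process smallest node first
Order: [1, 4, 5, 0, 2, 3, 6]


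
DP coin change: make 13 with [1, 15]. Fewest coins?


dp[0]=0; dp[i]=1+min(dp[i-c] for c in coins)
...dp[8]=8, dp[9]=9, dp[10]=10, dp[11]=11, dp[12]=12, dp[13]=13
Minimum coins for 13 = 13


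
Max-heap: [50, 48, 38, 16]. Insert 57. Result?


Append 57: [50, 48, 38, 16, 57]
Bubble up: swap idx 4(57) with idx 1(48); swap idx 1(57) with idx 0(50)
Result: [57, 50, 38, 16, 48]


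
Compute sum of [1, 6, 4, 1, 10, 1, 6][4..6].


Prefix sums: [0, 1, 7, 11, 12, 22, 23, 29]
Sum[4..6] = prefix[7] - prefix[4] = 29 - 12 = 17


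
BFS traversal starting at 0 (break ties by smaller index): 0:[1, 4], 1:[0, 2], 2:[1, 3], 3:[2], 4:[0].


BFS queue: start with [0]
Visit order: [0, 1, 4, 2, 3]


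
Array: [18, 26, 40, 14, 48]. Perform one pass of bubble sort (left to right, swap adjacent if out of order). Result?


After one pass: [18, 26, 14, 40, 48]


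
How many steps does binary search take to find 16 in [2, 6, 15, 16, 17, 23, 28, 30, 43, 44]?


Search for 16:
[0,9] mid=4 arr[4]=17
[0,3] mid=1 arr[1]=6
[2,3] mid=2 arr[2]=15
[3,3] mid=3 arr[3]=16
Total: 4 comparisons


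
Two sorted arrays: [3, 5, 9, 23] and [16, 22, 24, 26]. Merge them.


Compare heads, take smaller each step.
Merged: [3, 5, 9, 16, 22, 23, 24, 26]


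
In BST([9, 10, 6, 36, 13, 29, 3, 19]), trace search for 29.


BST root = 9
Search for 29: compare at each node
Path: [9, 10, 36, 13, 29]


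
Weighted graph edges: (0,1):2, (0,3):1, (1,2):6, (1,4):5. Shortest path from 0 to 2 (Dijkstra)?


Dijkstra from 0:
Distances: {0: 0, 1: 2, 2: 8, 3: 1, 4: 7}
Shortest distance to 2 = 8, path = [0, 1, 2]


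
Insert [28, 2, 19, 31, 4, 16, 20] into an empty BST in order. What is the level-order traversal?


Root = 28; build tree by BST insertion.
Level-Order traversal: [28, 2, 31, 19, 4, 20, 16]


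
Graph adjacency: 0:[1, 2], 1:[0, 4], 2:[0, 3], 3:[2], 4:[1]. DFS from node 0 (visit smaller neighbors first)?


DFS stack-based: start with [0]
Visit order: [0, 1, 4, 2, 3]


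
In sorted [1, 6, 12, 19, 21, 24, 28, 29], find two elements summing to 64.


Two pointers: lo=0, hi=7
No pair sums to 64


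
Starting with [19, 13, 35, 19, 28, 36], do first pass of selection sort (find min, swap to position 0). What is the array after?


After one pass: [13, 19, 35, 19, 28, 36]


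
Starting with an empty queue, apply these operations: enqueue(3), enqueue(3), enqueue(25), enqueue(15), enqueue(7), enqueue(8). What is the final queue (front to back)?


enqueue(3) -> [3]
enqueue(3) -> [3, 3]
enqueue(25) -> [3, 3, 25]
enqueue(15) -> [3, 3, 25, 15]
enqueue(7) -> [3, 3, 25, 15, 7]
enqueue(8) -> [3, 3, 25, 15, 7, 8]
Final queue (front to back): [3, 3, 25, 15, 7, 8]


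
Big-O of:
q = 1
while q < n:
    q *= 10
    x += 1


Per nesting level: O(log n) = O(log n)
Complexity: O(log n)


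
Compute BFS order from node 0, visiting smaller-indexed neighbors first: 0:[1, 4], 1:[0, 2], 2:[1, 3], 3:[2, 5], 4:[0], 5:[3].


BFS queue: start with [0]
Visit order: [0, 1, 4, 2, 3, 5]


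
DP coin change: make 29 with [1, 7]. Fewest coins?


dp[0]=0; dp[i]=1+min(dp[i-c] for c in coins)
...dp[24]=6, dp[25]=7, dp[26]=8, dp[27]=9, dp[28]=4, dp[29]=5
Minimum coins for 29 = 5


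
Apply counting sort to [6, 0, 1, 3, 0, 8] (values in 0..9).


Count array: [2, 1, 0, 1, 0, 0, 1, 0, 1, 0]
Reconstruct: [0, 0, 1, 3, 6, 8]


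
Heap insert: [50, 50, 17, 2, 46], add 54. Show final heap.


Append 54: [50, 50, 17, 2, 46, 54]
Bubble up: swap idx 5(54) with idx 2(17); swap idx 2(54) with idx 0(50)
Result: [54, 50, 50, 2, 46, 17]


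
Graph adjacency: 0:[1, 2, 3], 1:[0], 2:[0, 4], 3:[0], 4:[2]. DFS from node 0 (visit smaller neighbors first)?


DFS stack-based: start with [0]
Visit order: [0, 1, 2, 4, 3]


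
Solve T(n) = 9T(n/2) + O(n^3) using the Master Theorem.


a=9, b=2, c=3. log_2(9)=3.170 > c=3. Case 1: O(n^log_b(a)) = O(n^3.170)
Complexity: O(n^3.170)


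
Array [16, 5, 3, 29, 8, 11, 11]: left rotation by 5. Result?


Left rotate by 5: [11, 11, 16, 5, 3, 29, 8]


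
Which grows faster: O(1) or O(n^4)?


constant grows slower than quartic
O(1) is asymptotically smaller; O(n^4) grows faster


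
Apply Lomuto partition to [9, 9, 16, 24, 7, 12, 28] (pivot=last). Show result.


Elements <= 28 go left of pivot.
Result: [9, 9, 16, 24, 7, 12, 28], pivot at index 6


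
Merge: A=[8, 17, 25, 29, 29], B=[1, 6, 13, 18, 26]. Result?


Compare heads, take smaller each step.
Merged: [1, 6, 8, 13, 17, 18, 25, 26, 29, 29]


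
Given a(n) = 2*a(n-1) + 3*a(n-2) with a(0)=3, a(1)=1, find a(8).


Build bottom-up:
...a(6)=731, a(7)=2185, a(8)=2*2185+3*731=6563


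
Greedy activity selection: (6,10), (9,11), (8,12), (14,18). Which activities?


Greedy: pick earliest-ending, then skip overlaps.
Selected (2 activities): [(6, 10), (14, 18)]


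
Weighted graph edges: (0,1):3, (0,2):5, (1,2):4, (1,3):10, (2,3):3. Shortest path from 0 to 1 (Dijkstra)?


Dijkstra from 0:
Distances: {0: 0, 1: 3, 2: 5, 3: 8}
Shortest distance to 1 = 3, path = [0, 1]


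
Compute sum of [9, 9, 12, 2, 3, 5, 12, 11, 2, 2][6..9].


Prefix sums: [0, 9, 18, 30, 32, 35, 40, 52, 63, 65, 67]
Sum[6..9] = prefix[10] - prefix[6] = 67 - 40 = 27


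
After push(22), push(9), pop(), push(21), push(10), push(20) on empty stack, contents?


push(22) -> [22]
push(9) -> [22, 9]
pop() returns 9 -> [22]
push(21) -> [22, 21]
push(10) -> [22, 21, 10]
push(20) -> [22, 21, 10, 20]
Final stack (bottom to top): [22, 21, 10, 20]


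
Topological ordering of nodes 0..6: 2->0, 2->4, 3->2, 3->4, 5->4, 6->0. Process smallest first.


Kahn's algorithm, process smallest node first
Order: [1, 3, 2, 5, 4, 6, 0]


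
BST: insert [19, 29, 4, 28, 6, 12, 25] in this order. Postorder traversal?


Root = 19; build tree by BST insertion.
Postorder traversal: [12, 6, 4, 25, 28, 29, 19]


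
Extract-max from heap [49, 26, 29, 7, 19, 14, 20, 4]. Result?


Max = 49
Replace root with last, heapify down
Resulting heap: [29, 26, 20, 7, 19, 14, 4]


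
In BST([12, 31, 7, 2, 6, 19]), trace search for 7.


BST root = 12
Search for 7: compare at each node
Path: [12, 7]


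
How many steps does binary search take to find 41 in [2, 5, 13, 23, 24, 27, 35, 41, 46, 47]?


Search for 41:
[0,9] mid=4 arr[4]=24
[5,9] mid=7 arr[7]=41
Total: 2 comparisons


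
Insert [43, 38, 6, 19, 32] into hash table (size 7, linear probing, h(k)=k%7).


Insertions: 43->slot 1; 38->slot 3; 6->slot 6; 19->slot 5; 32->slot 4
Table: [None, 43, None, 38, 32, 19, 6]


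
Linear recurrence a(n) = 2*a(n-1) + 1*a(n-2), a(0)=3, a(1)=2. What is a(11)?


Build bottom-up:
...a(9)=3194, a(10)=7711, a(11)=2*7711+1*3194=18616


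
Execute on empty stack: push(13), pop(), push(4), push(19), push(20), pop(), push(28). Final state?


push(13) -> [13]
pop() returns 13 -> []
push(4) -> [4]
push(19) -> [4, 19]
push(20) -> [4, 19, 20]
pop() returns 20 -> [4, 19]
push(28) -> [4, 19, 28]
Final stack (bottom to top): [4, 19, 28]


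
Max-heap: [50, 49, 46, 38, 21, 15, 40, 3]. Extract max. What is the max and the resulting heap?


Max = 50
Replace root with last, heapify down
Resulting heap: [49, 38, 46, 3, 21, 15, 40]


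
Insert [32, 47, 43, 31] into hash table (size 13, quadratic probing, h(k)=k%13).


Insertions: 32->slot 6; 47->slot 8; 43->slot 4; 31->slot 5
Table: [None, None, None, None, 43, 31, 32, None, 47, None, None, None, None]


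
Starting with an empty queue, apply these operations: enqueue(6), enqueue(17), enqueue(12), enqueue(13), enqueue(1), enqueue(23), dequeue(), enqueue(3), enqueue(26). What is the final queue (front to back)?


enqueue(6) -> [6]
enqueue(17) -> [6, 17]
enqueue(12) -> [6, 17, 12]
enqueue(13) -> [6, 17, 12, 13]
enqueue(1) -> [6, 17, 12, 13, 1]
enqueue(23) -> [6, 17, 12, 13, 1, 23]
dequeue() returns 6 -> [17, 12, 13, 1, 23]
enqueue(3) -> [17, 12, 13, 1, 23, 3]
enqueue(26) -> [17, 12, 13, 1, 23, 3, 26]
Final queue (front to back): [17, 12, 13, 1, 23, 3, 26]


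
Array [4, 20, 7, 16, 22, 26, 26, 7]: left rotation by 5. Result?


Left rotate by 5: [26, 26, 7, 4, 20, 7, 16, 22]


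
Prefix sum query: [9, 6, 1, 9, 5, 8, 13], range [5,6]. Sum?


Prefix sums: [0, 9, 15, 16, 25, 30, 38, 51]
Sum[5..6] = prefix[7] - prefix[5] = 51 - 30 = 21
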